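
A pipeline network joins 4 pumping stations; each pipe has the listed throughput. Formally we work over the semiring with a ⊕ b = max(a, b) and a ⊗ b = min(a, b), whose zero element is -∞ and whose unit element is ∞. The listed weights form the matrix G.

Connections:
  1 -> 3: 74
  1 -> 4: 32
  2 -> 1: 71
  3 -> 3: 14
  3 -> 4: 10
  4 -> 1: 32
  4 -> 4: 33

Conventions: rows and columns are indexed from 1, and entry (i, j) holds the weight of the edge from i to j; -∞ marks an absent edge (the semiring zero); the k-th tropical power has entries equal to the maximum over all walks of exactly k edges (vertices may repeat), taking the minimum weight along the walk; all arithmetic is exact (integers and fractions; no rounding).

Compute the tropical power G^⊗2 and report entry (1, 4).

G^⊗2:
  [32, -∞, 14, 32]
  [-∞, -∞, 71, 32]
  [10, -∞, 14, 10]
  [32, -∞, 32, 33]
Key observation: the optimum is the walk 1->4->4, with weight 32 min 33 = 32.
Optimal value attained by: walk 1->4->4.
Answer: (G^⊗2)[1][4] = 32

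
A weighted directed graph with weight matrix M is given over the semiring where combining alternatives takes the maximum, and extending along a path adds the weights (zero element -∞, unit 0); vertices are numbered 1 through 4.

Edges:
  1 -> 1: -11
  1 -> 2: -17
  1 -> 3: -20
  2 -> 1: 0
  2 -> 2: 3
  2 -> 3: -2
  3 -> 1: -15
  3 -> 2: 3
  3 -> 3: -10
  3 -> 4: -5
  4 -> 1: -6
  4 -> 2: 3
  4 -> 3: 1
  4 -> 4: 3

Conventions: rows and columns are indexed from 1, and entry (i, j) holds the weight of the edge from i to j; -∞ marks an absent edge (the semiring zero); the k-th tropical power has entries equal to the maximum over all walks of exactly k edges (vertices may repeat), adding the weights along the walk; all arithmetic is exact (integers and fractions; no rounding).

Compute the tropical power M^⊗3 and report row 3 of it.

M^⊗2:
  [-17, -14, -19, -25]
  [3, 6, 1, -7]
  [3, 6, 1, -2]
  [3, 6, 4, 6]
M^⊗3:
  [-14, -11, -16, -22]
  [6, 9, 4, -4]
  [6, 9, 4, 1]
  [6, 9, 7, 9]
Answer: row 3 of M^⊗3 = [6, 9, 4, 1]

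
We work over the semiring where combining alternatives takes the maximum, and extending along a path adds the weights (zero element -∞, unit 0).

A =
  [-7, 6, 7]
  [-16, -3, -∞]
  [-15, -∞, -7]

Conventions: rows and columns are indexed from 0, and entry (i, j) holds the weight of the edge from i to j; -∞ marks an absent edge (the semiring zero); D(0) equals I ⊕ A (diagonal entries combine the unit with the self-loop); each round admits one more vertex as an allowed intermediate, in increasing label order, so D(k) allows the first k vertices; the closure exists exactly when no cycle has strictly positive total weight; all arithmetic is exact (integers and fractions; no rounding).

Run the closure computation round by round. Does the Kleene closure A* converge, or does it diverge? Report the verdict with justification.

D(0):
  [0, 6, 7]
  [-16, 0, -∞]
  [-15, -∞, 0]
D(1):
  [0, 6, 7]
  [-16, 0, -9]
  [-15, -9, 0]
D(2):
  [0, 6, 7]
  [-16, 0, -9]
  [-15, -9, 0]
D(3):
  [0, 6, 7]
  [-16, 0, -9]
  [-15, -9, 0]
Key observation: every diagonal entry stays at the unit through all rounds, so no improving cycle exists.
Answer: CONVERGES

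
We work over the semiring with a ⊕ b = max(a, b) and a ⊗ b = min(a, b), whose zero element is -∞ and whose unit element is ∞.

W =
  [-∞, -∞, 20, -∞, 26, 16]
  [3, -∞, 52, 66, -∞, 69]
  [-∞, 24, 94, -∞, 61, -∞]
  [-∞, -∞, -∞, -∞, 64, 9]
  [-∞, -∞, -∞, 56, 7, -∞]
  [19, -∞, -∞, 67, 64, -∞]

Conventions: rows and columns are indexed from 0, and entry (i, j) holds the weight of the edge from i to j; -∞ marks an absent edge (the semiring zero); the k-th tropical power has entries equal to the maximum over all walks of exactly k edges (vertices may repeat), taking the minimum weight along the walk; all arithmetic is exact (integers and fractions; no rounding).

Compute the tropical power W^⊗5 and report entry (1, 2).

W^⊗2:
  [16, 20, 20, 26, 20, -∞]
  [19, 24, 52, 67, 64, 9]
  [3, 24, 94, 56, 61, 24]
  [9, -∞, -∞, 56, 9, -∞]
  [-∞, -∞, -∞, 7, 56, 9]
  [-∞, -∞, 19, 56, 64, 16]
W^⊗3:
  [3, 20, 20, 20, 26, 20]
  [9, 24, 52, 56, 64, 24]
  [19, 24, 94, 56, 61, 24]
  [-∞, -∞, 9, 9, 56, 9]
  [9, -∞, -∞, 56, 9, 7]
  [16, 19, 19, 56, 56, 9]
W^⊗4:
  [19, 20, 20, 26, 20, 20]
  [19, 24, 52, 56, 56, 24]
  [19, 24, 94, 56, 61, 24]
  [9, 9, 9, 56, 9, 9]
  [7, -∞, 9, 9, 56, 9]
  [9, 19, 19, 56, 56, 19]
W^⊗5:
  [19, 20, 20, 20, 26, 20]
  [19, 24, 52, 56, 56, 24]
  [19, 24, 94, 56, 61, 24]
  [9, 9, 9, 9, 56, 9]
  [9, 9, 9, 56, 9, 9]
  [19, 19, 19, 56, 56, 19]
Key observation: the optimum is the walk 1->2->2->2->2->2, with weight 52 min 94 min 94 min 94 min 94 = 52.
Optimal value attained by: walk 1->2->2->2->2->2.
Answer: (W^⊗5)[1][2] = 52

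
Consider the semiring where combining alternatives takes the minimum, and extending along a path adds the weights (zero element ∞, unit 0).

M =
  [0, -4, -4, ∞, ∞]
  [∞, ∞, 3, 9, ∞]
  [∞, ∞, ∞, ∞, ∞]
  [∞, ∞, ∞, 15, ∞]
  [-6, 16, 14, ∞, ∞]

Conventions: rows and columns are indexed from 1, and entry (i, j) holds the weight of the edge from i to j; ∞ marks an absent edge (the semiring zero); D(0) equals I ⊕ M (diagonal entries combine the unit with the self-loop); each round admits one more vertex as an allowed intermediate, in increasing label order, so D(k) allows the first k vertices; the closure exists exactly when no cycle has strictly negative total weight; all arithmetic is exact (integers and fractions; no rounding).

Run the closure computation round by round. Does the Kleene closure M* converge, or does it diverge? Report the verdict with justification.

D(0):
  [0, -4, -4, ∞, ∞]
  [∞, 0, 3, 9, ∞]
  [∞, ∞, 0, ∞, ∞]
  [∞, ∞, ∞, 0, ∞]
  [-6, 16, 14, ∞, 0]
D(1):
  [0, -4, -4, ∞, ∞]
  [∞, 0, 3, 9, ∞]
  [∞, ∞, 0, ∞, ∞]
  [∞, ∞, ∞, 0, ∞]
  [-6, -10, -10, ∞, 0]
D(2):
  [0, -4, -4, 5, ∞]
  [∞, 0, 3, 9, ∞]
  [∞, ∞, 0, ∞, ∞]
  [∞, ∞, ∞, 0, ∞]
  [-6, -10, -10, -1, 0]
D(3):
  [0, -4, -4, 5, ∞]
  [∞, 0, 3, 9, ∞]
  [∞, ∞, 0, ∞, ∞]
  [∞, ∞, ∞, 0, ∞]
  [-6, -10, -10, -1, 0]
D(4):
  [0, -4, -4, 5, ∞]
  [∞, 0, 3, 9, ∞]
  [∞, ∞, 0, ∞, ∞]
  [∞, ∞, ∞, 0, ∞]
  [-6, -10, -10, -1, 0]
D(5):
  [0, -4, -4, 5, ∞]
  [∞, 0, 3, 9, ∞]
  [∞, ∞, 0, ∞, ∞]
  [∞, ∞, ∞, 0, ∞]
  [-6, -10, -10, -1, 0]
Key observation: every diagonal entry stays at the unit through all rounds, so no improving cycle exists.
Answer: CONVERGES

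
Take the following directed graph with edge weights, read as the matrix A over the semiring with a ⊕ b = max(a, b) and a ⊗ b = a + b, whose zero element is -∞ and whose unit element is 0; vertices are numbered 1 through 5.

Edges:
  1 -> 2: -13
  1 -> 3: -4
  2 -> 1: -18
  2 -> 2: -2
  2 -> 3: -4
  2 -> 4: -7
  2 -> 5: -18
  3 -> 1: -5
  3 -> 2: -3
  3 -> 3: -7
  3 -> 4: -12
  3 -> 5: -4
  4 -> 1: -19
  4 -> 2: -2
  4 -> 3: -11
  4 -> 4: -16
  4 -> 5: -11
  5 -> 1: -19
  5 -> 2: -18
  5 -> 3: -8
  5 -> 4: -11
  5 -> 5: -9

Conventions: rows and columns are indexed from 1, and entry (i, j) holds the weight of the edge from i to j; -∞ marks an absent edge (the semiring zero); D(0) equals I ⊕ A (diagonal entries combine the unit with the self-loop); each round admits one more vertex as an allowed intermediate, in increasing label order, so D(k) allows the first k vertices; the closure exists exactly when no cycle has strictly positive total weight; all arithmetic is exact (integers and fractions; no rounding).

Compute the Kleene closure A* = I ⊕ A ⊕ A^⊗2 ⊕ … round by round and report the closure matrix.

D(0):
  [0, -13, -4, -∞, -∞]
  [-18, 0, -4, -7, -18]
  [-5, -3, 0, -12, -4]
  [-19, -2, -11, 0, -11]
  [-19, -18, -8, -11, 0]
D(1):
  [0, -13, -4, -∞, -∞]
  [-18, 0, -4, -7, -18]
  [-5, -3, 0, -12, -4]
  [-19, -2, -11, 0, -11]
  [-19, -18, -8, -11, 0]
D(2):
  [0, -13, -4, -20, -31]
  [-18, 0, -4, -7, -18]
  [-5, -3, 0, -10, -4]
  [-19, -2, -6, 0, -11]
  [-19, -18, -8, -11, 0]
D(3):
  [0, -7, -4, -14, -8]
  [-9, 0, -4, -7, -8]
  [-5, -3, 0, -10, -4]
  [-11, -2, -6, 0, -10]
  [-13, -11, -8, -11, 0]
D(4):
  [0, -7, -4, -14, -8]
  [-9, 0, -4, -7, -8]
  [-5, -3, 0, -10, -4]
  [-11, -2, -6, 0, -10]
  [-13, -11, -8, -11, 0]
D(5):
  [0, -7, -4, -14, -8]
  [-9, 0, -4, -7, -8]
  [-5, -3, 0, -10, -4]
  [-11, -2, -6, 0, -10]
  [-13, -11, -8, -11, 0]
Answer: A* = [[0, -7, -4, -14, -8], [-9, 0, -4, -7, -8], [-5, -3, 0, -10, -4], [-11, -2, -6, 0, -10], [-13, -11, -8, -11, 0]]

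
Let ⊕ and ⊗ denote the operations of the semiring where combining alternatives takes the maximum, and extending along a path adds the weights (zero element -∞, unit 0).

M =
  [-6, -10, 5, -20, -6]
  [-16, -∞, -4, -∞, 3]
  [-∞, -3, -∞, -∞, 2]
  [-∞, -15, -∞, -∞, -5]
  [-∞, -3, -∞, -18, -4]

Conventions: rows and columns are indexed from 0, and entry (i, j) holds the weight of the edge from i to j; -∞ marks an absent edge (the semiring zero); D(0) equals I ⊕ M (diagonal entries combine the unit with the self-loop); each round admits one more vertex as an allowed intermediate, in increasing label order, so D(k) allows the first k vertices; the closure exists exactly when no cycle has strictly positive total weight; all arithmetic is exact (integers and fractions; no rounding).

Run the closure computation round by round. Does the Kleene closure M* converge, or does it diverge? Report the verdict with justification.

D(0):
  [0, -10, 5, -20, -6]
  [-16, 0, -4, -∞, 3]
  [-∞, -3, 0, -∞, 2]
  [-∞, -15, -∞, 0, -5]
  [-∞, -3, -∞, -18, 0]
D(1):
  [0, -10, 5, -20, -6]
  [-16, 0, -4, -36, 3]
  [-∞, -3, 0, -∞, 2]
  [-∞, -15, -∞, 0, -5]
  [-∞, -3, -∞, -18, 0]
D(2):
  [0, -10, 5, -20, -6]
  [-16, 0, -4, -36, 3]
  [-19, -3, 0, -39, 2]
  [-31, -15, -19, 0, -5]
  [-19, -3, -7, -18, 0]
D(3):
  [0, 2, 5, -20, 7]
  [-16, 0, -4, -36, 3]
  [-19, -3, 0, -39, 2]
  [-31, -15, -19, 0, -5]
  [-19, -3, -7, -18, 0]
D(4):
  [0, 2, 5, -20, 7]
  [-16, 0, -4, -36, 3]
  [-19, -3, 0, -39, 2]
  [-31, -15, -19, 0, -5]
  [-19, -3, -7, -18, 0]
D(5):
  [0, 4, 5, -11, 7]
  [-16, 0, -4, -15, 3]
  [-17, -1, 0, -16, 2]
  [-24, -8, -12, 0, -5]
  [-19, -3, -7, -18, 0]
Key observation: every diagonal entry stays at the unit through all rounds, so no improving cycle exists.
Answer: CONVERGES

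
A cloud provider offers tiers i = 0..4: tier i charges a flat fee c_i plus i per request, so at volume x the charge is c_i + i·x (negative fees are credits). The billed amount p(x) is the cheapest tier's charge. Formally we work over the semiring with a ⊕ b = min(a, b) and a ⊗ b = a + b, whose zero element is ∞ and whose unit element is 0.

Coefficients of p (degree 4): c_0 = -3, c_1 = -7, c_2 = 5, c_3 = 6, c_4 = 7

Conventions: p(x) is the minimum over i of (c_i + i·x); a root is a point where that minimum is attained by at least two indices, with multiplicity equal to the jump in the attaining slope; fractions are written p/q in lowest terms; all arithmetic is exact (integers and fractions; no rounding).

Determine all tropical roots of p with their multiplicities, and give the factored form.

hull edge (i=0, c=-3) to (i=1, c=-7): slope -4, span 1
hull edge (i=1, c=-7) to (i=4, c=7): slope 14/3, span 3
Factored form: p(x) = 7 ⊗ (x ⊕ (-14/3)) ⊗ (x ⊕ (-14/3)) ⊗ (x ⊕ (-14/3)) ⊗ (x ⊕ 4)
Answer: roots = -14/3 (mult 3), 4 (mult 1)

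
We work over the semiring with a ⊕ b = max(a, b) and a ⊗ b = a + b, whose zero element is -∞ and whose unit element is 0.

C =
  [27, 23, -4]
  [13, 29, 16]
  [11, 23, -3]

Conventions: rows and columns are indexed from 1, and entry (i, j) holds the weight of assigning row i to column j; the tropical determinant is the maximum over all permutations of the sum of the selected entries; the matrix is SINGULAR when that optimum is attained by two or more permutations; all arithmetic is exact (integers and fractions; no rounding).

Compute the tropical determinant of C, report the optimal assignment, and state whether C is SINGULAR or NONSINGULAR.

σ = (1, 2, 3): 27 + 29 + (-3) = 53
σ = (1, 3, 2): 27 + 16 + 23 = 66
σ = (2, 1, 3): 23 + 13 + (-3) = 33
σ = (2, 3, 1): 23 + 16 + 11 = 50
σ = (3, 1, 2): (-4) + 13 + 23 = 32
σ = (3, 2, 1): (-4) + 29 + 11 = 36
Optimal value attained by: σ = (1, 3, 2).
Answer: det⊕(C) = 66; verdict: NONSINGULAR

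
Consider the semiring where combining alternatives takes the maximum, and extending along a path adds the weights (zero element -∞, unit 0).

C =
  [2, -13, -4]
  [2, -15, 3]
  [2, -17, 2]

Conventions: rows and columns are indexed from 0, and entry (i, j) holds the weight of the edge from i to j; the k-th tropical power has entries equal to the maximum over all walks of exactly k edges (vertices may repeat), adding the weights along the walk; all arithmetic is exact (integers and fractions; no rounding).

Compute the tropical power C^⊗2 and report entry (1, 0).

C^⊗2:
  [4, -11, -2]
  [5, -11, 5]
  [4, -11, 4]
Key observation: the optimum is the walk 1->2->0, with weight 3 + 2 = 5.
Optimal value attained by: walk 1->2->0.
Answer: (C^⊗2)[1][0] = 5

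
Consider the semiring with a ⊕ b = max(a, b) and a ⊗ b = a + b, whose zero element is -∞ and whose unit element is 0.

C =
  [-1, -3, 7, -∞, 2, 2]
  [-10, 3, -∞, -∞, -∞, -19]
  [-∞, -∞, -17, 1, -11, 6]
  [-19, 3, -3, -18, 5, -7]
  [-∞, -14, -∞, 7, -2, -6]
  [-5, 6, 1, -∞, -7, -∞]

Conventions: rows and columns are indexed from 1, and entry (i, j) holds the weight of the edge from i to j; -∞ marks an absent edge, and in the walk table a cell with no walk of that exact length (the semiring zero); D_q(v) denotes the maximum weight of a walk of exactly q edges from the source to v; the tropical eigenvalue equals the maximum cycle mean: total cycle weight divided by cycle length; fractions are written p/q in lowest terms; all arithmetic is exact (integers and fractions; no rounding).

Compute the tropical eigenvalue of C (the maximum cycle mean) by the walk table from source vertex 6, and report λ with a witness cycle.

q=0: [-∞, -∞, -∞, -∞, -∞, 0]
q=1: [-5, 6, 1, -∞, -7, -∞]
q=2: [-4, 9, 2, 2, -3, 7]
q=3: [2, 13, 8, 4, 7, 8]
q=4: [3, 16, 9, 14, 9, 14]
q=5: [9, 20, 15, 16, 19, 15]
q=6: [10, 23, 16, 26, 21, 21]
Optimal cycle mean attained by: cycle 4->5->4, total 5 + 7, length 2.
Answer: λ = 6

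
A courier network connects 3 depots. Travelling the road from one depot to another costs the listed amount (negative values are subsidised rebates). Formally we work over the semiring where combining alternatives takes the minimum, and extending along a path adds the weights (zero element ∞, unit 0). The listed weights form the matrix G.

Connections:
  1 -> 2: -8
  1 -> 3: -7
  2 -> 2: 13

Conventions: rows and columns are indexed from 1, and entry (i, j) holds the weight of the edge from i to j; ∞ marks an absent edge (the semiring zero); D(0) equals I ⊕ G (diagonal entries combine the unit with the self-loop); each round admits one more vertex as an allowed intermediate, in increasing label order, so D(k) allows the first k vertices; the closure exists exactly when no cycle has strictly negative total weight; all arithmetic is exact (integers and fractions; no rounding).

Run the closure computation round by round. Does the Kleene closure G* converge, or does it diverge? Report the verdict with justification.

D(0):
  [0, -8, -7]
  [∞, 0, ∞]
  [∞, ∞, 0]
D(1):
  [0, -8, -7]
  [∞, 0, ∞]
  [∞, ∞, 0]
D(2):
  [0, -8, -7]
  [∞, 0, ∞]
  [∞, ∞, 0]
D(3):
  [0, -8, -7]
  [∞, 0, ∞]
  [∞, ∞, 0]
Key observation: every diagonal entry stays at the unit through all rounds, so no improving cycle exists.
Answer: CONVERGES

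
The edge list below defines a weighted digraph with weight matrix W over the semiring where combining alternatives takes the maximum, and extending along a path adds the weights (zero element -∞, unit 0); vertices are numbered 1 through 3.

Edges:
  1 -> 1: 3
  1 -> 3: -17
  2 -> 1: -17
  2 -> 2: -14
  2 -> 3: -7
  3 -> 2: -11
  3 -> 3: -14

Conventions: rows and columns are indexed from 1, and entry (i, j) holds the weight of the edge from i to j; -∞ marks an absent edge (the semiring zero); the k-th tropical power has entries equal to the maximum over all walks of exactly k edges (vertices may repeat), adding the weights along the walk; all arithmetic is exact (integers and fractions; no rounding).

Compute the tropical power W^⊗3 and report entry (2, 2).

W^⊗2:
  [6, -28, -14]
  [-14, -18, -21]
  [-28, -25, -18]
W^⊗3:
  [9, -25, -11]
  [-11, -32, -25]
  [-25, -29, -32]
Key observation: the optimum is the walk 2->2->3->2, with weight (-14) + (-7) + (-11) = -32.
Optimal value attained by: walk 2->2->3->2.
Answer: (W^⊗3)[2][2] = -32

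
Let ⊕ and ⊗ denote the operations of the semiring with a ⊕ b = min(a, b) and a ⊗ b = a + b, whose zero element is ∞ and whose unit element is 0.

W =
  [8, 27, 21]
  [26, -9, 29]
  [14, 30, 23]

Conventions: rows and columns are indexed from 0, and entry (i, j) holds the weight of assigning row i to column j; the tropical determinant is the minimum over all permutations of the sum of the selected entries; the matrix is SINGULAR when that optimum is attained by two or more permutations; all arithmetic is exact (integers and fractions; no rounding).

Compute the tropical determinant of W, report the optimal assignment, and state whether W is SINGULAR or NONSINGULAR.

σ = (0, 1, 2): 8 + (-9) + 23 = 22
σ = (0, 2, 1): 8 + 29 + 30 = 67
σ = (1, 0, 2): 27 + 26 + 23 = 76
σ = (1, 2, 0): 27 + 29 + 14 = 70
σ = (2, 0, 1): 21 + 26 + 30 = 77
σ = (2, 1, 0): 21 + (-9) + 14 = 26
Optimal value attained by: σ = (0, 1, 2).
Answer: det⊕(W) = 22; verdict: NONSINGULAR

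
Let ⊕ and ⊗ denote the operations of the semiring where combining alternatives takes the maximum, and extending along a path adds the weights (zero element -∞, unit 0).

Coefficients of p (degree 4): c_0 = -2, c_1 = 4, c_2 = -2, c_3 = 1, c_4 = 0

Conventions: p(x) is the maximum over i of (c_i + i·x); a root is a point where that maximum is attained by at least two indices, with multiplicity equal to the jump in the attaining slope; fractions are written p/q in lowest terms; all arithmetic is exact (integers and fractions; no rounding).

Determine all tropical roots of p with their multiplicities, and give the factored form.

hull edge (i=0, c=-2) to (i=1, c=4): slope 6, span 1
hull edge (i=1, c=4) to (i=4, c=0): slope -4/3, span 3
Factored form: p(x) = 0 ⊗ (x ⊕ (-6)) ⊗ (x ⊕ 4/3) ⊗ (x ⊕ 4/3) ⊗ (x ⊕ 4/3)
Answer: roots = -6 (mult 1), 4/3 (mult 3)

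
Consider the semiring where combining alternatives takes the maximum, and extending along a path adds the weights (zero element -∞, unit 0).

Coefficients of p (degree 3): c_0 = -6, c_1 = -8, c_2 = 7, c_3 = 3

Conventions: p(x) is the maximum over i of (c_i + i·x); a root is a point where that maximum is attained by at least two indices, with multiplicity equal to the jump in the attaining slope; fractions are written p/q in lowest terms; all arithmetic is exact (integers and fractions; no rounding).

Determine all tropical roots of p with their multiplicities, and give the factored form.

hull edge (i=0, c=-6) to (i=2, c=7): slope 13/2, span 2
hull edge (i=2, c=7) to (i=3, c=3): slope -4, span 1
Factored form: p(x) = 3 ⊗ (x ⊕ (-13/2)) ⊗ (x ⊕ (-13/2)) ⊗ (x ⊕ 4)
Answer: roots = -13/2 (mult 2), 4 (mult 1)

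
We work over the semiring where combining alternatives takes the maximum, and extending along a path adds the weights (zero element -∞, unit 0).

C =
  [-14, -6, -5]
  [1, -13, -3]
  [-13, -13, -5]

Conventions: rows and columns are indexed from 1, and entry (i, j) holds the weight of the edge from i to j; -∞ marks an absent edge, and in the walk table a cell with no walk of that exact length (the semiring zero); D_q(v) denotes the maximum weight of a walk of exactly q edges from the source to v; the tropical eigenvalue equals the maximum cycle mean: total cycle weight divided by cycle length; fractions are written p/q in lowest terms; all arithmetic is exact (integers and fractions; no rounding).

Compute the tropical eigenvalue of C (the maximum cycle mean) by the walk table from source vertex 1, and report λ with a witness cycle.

q=0: [0, -∞, -∞]
q=1: [-14, -6, -5]
q=2: [-5, -18, -9]
q=3: [-17, -11, -10]
Optimal cycle mean attained by: cycle 1->2->1, total (-6) + 1, length 2.
Answer: λ = -5/2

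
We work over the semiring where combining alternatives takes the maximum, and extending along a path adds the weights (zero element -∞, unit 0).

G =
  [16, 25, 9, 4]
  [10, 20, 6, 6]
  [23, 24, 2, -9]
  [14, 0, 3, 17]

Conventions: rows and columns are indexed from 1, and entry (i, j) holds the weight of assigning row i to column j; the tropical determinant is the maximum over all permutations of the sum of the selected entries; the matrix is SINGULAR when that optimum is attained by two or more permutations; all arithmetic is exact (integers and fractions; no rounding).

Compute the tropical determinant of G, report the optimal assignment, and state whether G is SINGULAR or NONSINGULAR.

σ = (1, 2, 3, 4): 16 + 20 + 2 + 17 = 55
σ = (1, 2, 4, 3): 16 + 20 + (-9) + 3 = 30
σ = (1, 3, 2, 4): 16 + 6 + 24 + 17 = 63
σ = (1, 3, 4, 2): 16 + 6 + (-9) + 0 = 13
σ = (1, 4, 2, 3): 16 + 6 + 24 + 3 = 49
σ = (1, 4, 3, 2): 16 + 6 + 2 + 0 = 24
σ = (2, 1, 3, 4): 25 + 10 + 2 + 17 = 54
σ = (2, 1, 4, 3): 25 + 10 + (-9) + 3 = 29
σ = (2, 3, 1, 4): 25 + 6 + 23 + 17 = 71
σ = (2, 3, 4, 1): 25 + 6 + (-9) + 14 = 36
σ = (2, 4, 1, 3): 25 + 6 + 23 + 3 = 57
σ = (2, 4, 3, 1): 25 + 6 + 2 + 14 = 47
σ = (3, 1, 2, 4): 9 + 10 + 24 + 17 = 60
σ = (3, 1, 4, 2): 9 + 10 + (-9) + 0 = 10
σ = (3, 2, 1, 4): 9 + 20 + 23 + 17 = 69
σ = (3, 2, 4, 1): 9 + 20 + (-9) + 14 = 34
σ = (3, 4, 1, 2): 9 + 6 + 23 + 0 = 38
σ = (3, 4, 2, 1): 9 + 6 + 24 + 14 = 53
σ = (4, 1, 2, 3): 4 + 10 + 24 + 3 = 41
σ = (4, 1, 3, 2): 4 + 10 + 2 + 0 = 16
σ = (4, 2, 1, 3): 4 + 20 + 23 + 3 = 50
σ = (4, 2, 3, 1): 4 + 20 + 2 + 14 = 40
σ = (4, 3, 1, 2): 4 + 6 + 23 + 0 = 33
σ = (4, 3, 2, 1): 4 + 6 + 24 + 14 = 48
Optimal value attained by: σ = (2, 3, 1, 4).
Answer: det⊕(G) = 71; verdict: NONSINGULAR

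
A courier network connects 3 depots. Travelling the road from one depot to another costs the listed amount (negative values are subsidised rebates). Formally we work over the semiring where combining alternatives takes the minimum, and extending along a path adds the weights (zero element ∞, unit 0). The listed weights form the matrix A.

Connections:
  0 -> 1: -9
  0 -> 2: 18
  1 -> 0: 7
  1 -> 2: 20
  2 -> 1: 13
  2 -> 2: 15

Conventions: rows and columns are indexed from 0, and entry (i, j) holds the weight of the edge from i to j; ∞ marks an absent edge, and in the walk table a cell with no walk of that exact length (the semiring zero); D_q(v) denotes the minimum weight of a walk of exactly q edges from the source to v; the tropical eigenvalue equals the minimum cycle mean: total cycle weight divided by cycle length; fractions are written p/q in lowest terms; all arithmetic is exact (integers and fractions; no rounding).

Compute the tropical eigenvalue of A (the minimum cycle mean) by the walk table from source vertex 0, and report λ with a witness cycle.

q=0: [0, ∞, ∞]
q=1: [∞, -9, 18]
q=2: [-2, 31, 11]
q=3: [38, -11, 16]
Optimal cycle mean attained by: cycle 0->1->0, total (-9) + 7, length 2.
Answer: λ = -1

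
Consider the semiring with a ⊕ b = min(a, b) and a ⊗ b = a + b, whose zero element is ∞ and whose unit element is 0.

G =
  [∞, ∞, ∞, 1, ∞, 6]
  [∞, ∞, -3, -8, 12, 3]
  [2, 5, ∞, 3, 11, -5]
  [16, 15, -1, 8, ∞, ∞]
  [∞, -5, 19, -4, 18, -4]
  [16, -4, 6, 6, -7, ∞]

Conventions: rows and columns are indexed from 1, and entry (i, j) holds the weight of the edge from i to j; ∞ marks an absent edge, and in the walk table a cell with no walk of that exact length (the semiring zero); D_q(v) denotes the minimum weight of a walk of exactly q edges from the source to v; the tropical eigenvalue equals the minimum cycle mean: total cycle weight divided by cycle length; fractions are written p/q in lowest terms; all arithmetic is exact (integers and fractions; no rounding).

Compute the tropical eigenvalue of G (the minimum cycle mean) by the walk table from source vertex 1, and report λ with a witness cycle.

q=0: [0, ∞, ∞, ∞, ∞, ∞]
q=1: [∞, ∞, ∞, 1, ∞, 6]
q=2: [17, 2, 0, 9, -1, ∞]
q=3: [2, -6, -1, -6, 11, -5]
q=4: [1, -9, -9, -14, -12, -6]
q=5: [-7, -17, -15, -17, -13, -16]
q=6: [-13, -20, -20, -25, -23, -20]
Optimal cycle mean attained by: cycle 5->6->5, total (-4) + (-7), length 2.
Answer: λ = -11/2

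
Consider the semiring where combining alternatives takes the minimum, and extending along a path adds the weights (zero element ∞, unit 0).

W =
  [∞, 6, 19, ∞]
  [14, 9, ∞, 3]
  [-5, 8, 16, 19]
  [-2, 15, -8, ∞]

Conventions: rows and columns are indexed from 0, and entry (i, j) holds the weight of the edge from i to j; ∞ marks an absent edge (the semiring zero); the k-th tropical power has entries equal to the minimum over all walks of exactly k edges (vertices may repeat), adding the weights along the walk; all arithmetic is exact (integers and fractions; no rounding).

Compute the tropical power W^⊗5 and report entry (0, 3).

W^⊗2:
  [14, 15, 35, 9]
  [1, 18, -5, 12]
  [11, 1, 11, 11]
  [-13, 0, 8, 11]
W^⊗3:
  [7, 20, 1, 18]
  [-10, 3, 4, 14]
  [6, 10, 3, 4]
  [3, -7, 3, 3]
W^⊗4:
  [-4, 9, 10, 20]
  [-1, -4, 6, 6]
  [-2, 11, -4, 13]
  [-2, 2, -5, -4]
W^⊗5:
  [5, 2, 12, 12]
  [1, 5, -2, -1]
  [-9, 4, 5, 14]
  [-10, 3, -12, 5]
Key observation: the optimum is the walk 0->1->3->2->1->3, with weight 6 + 3 + (-8) + 8 + 3 = 12.
Optimal value attained by: walk 0->1->3->2->1->3.
Answer: (W^⊗5)[0][3] = 12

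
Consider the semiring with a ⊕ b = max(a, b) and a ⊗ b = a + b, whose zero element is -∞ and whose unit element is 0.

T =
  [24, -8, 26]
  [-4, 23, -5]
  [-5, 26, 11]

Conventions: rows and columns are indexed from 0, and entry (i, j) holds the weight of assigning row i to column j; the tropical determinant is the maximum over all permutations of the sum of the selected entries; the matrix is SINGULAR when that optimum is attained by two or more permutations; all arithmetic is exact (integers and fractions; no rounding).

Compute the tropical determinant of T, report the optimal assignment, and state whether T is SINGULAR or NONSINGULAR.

σ = (0, 1, 2): 24 + 23 + 11 = 58
σ = (0, 2, 1): 24 + (-5) + 26 = 45
σ = (1, 0, 2): (-8) + (-4) + 11 = -1
σ = (1, 2, 0): (-8) + (-5) + (-5) = -18
σ = (2, 0, 1): 26 + (-4) + 26 = 48
σ = (2, 1, 0): 26 + 23 + (-5) = 44
Optimal value attained by: σ = (0, 1, 2).
Answer: det⊕(T) = 58; verdict: NONSINGULAR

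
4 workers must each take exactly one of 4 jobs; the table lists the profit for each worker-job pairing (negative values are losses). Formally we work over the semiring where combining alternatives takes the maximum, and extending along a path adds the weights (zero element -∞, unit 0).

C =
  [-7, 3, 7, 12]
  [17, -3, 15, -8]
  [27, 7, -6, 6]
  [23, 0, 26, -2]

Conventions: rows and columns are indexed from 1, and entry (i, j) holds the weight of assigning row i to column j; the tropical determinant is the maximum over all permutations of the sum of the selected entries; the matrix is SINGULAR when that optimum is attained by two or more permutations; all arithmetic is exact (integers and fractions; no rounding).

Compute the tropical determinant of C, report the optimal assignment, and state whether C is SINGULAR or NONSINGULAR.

σ = (1, 2, 3, 4): (-7) + (-3) + (-6) + (-2) = -18
σ = (1, 2, 4, 3): (-7) + (-3) + 6 + 26 = 22
σ = (1, 3, 2, 4): (-7) + 15 + 7 + (-2) = 13
σ = (1, 3, 4, 2): (-7) + 15 + 6 + 0 = 14
σ = (1, 4, 2, 3): (-7) + (-8) + 7 + 26 = 18
σ = (1, 4, 3, 2): (-7) + (-8) + (-6) + 0 = -21
σ = (2, 1, 3, 4): 3 + 17 + (-6) + (-2) = 12
σ = (2, 1, 4, 3): 3 + 17 + 6 + 26 = 52
σ = (2, 3, 1, 4): 3 + 15 + 27 + (-2) = 43
σ = (2, 3, 4, 1): 3 + 15 + 6 + 23 = 47
σ = (2, 4, 1, 3): 3 + (-8) + 27 + 26 = 48
σ = (2, 4, 3, 1): 3 + (-8) + (-6) + 23 = 12
σ = (3, 1, 2, 4): 7 + 17 + 7 + (-2) = 29
σ = (3, 1, 4, 2): 7 + 17 + 6 + 0 = 30
σ = (3, 2, 1, 4): 7 + (-3) + 27 + (-2) = 29
σ = (3, 2, 4, 1): 7 + (-3) + 6 + 23 = 33
σ = (3, 4, 1, 2): 7 + (-8) + 27 + 0 = 26
σ = (3, 4, 2, 1): 7 + (-8) + 7 + 23 = 29
σ = (4, 1, 2, 3): 12 + 17 + 7 + 26 = 62
σ = (4, 1, 3, 2): 12 + 17 + (-6) + 0 = 23
σ = (4, 2, 1, 3): 12 + (-3) + 27 + 26 = 62
σ = (4, 2, 3, 1): 12 + (-3) + (-6) + 23 = 26
σ = (4, 3, 1, 2): 12 + 15 + 27 + 0 = 54
σ = (4, 3, 2, 1): 12 + 15 + 7 + 23 = 57
Optimal value attained by: σ = (4, 1, 2, 3).
Answer: det⊕(C) = 62; verdict: SINGULAR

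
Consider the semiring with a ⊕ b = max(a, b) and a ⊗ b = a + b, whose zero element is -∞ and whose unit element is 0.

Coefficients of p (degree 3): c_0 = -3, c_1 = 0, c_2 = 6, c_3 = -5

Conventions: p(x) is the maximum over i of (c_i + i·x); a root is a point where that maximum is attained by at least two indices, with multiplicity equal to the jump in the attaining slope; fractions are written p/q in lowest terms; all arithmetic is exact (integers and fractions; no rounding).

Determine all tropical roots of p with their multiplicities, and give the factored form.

hull edge (i=0, c=-3) to (i=2, c=6): slope 9/2, span 2
hull edge (i=2, c=6) to (i=3, c=-5): slope -11, span 1
Factored form: p(x) = -5 ⊗ (x ⊕ (-9/2)) ⊗ (x ⊕ (-9/2)) ⊗ (x ⊕ 11)
Answer: roots = -9/2 (mult 2), 11 (mult 1)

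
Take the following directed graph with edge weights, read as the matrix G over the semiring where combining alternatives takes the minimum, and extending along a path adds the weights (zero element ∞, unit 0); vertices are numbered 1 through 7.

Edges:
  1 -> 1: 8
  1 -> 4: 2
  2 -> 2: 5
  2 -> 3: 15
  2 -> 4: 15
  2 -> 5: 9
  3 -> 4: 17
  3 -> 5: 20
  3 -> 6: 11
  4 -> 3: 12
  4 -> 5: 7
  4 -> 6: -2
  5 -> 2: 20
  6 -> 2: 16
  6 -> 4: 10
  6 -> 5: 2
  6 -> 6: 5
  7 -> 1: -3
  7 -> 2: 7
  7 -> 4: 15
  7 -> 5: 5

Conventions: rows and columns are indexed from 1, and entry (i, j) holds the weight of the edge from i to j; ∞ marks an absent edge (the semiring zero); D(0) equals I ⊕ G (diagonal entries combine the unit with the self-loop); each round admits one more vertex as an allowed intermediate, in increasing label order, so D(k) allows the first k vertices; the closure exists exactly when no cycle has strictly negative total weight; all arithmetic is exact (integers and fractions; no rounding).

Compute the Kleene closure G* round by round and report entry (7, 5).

D(0):
  [0, ∞, ∞, 2, ∞, ∞, ∞]
  [∞, 0, 15, 15, 9, ∞, ∞]
  [∞, ∞, 0, 17, 20, 11, ∞]
  [∞, ∞, 12, 0, 7, -2, ∞]
  [∞, 20, ∞, ∞, 0, ∞, ∞]
  [∞, 16, ∞, 10, 2, 0, ∞]
  [-3, 7, ∞, 15, 5, ∞, 0]
D(1):
  [0, ∞, ∞, 2, ∞, ∞, ∞]
  [∞, 0, 15, 15, 9, ∞, ∞]
  [∞, ∞, 0, 17, 20, 11, ∞]
  [∞, ∞, 12, 0, 7, -2, ∞]
  [∞, 20, ∞, ∞, 0, ∞, ∞]
  [∞, 16, ∞, 10, 2, 0, ∞]
  [-3, 7, ∞, -1, 5, ∞, 0]
D(2):
  [0, ∞, ∞, 2, ∞, ∞, ∞]
  [∞, 0, 15, 15, 9, ∞, ∞]
  [∞, ∞, 0, 17, 20, 11, ∞]
  [∞, ∞, 12, 0, 7, -2, ∞]
  [∞, 20, 35, 35, 0, ∞, ∞]
  [∞, 16, 31, 10, 2, 0, ∞]
  [-3, 7, 22, -1, 5, ∞, 0]
D(3):
  [0, ∞, ∞, 2, ∞, ∞, ∞]
  [∞, 0, 15, 15, 9, 26, ∞]
  [∞, ∞, 0, 17, 20, 11, ∞]
  [∞, ∞, 12, 0, 7, -2, ∞]
  [∞, 20, 35, 35, 0, 46, ∞]
  [∞, 16, 31, 10, 2, 0, ∞]
  [-3, 7, 22, -1, 5, 33, 0]
D(4):
  [0, ∞, 14, 2, 9, 0, ∞]
  [∞, 0, 15, 15, 9, 13, ∞]
  [∞, ∞, 0, 17, 20, 11, ∞]
  [∞, ∞, 12, 0, 7, -2, ∞]
  [∞, 20, 35, 35, 0, 33, ∞]
  [∞, 16, 22, 10, 2, 0, ∞]
  [-3, 7, 11, -1, 5, -3, 0]
D(5):
  [0, 29, 14, 2, 9, 0, ∞]
  [∞, 0, 15, 15, 9, 13, ∞]
  [∞, 40, 0, 17, 20, 11, ∞]
  [∞, 27, 12, 0, 7, -2, ∞]
  [∞, 20, 35, 35, 0, 33, ∞]
  [∞, 16, 22, 10, 2, 0, ∞]
  [-3, 7, 11, -1, 5, -3, 0]
D(6):
  [0, 16, 14, 2, 2, 0, ∞]
  [∞, 0, 15, 15, 9, 13, ∞]
  [∞, 27, 0, 17, 13, 11, ∞]
  [∞, 14, 12, 0, 0, -2, ∞]
  [∞, 20, 35, 35, 0, 33, ∞]
  [∞, 16, 22, 10, 2, 0, ∞]
  [-3, 7, 11, -1, -1, -3, 0]
D(7):
  [0, 16, 14, 2, 2, 0, ∞]
  [∞, 0, 15, 15, 9, 13, ∞]
  [∞, 27, 0, 17, 13, 11, ∞]
  [∞, 14, 12, 0, 0, -2, ∞]
  [∞, 20, 35, 35, 0, 33, ∞]
  [∞, 16, 22, 10, 2, 0, ∞]
  [-3, 7, 11, -1, -1, -3, 0]
Answer: G*[7][5] = -1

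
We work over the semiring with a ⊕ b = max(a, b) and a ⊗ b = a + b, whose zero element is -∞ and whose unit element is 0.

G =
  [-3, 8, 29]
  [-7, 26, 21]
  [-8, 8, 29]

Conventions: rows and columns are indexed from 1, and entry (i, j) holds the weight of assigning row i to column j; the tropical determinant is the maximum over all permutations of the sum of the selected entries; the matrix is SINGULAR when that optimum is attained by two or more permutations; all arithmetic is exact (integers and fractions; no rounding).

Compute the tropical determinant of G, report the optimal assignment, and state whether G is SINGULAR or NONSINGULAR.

σ = (1, 2, 3): (-3) + 26 + 29 = 52
σ = (1, 3, 2): (-3) + 21 + 8 = 26
σ = (2, 1, 3): 8 + (-7) + 29 = 30
σ = (2, 3, 1): 8 + 21 + (-8) = 21
σ = (3, 1, 2): 29 + (-7) + 8 = 30
σ = (3, 2, 1): 29 + 26 + (-8) = 47
Optimal value attained by: σ = (1, 2, 3).
Answer: det⊕(G) = 52; verdict: NONSINGULAR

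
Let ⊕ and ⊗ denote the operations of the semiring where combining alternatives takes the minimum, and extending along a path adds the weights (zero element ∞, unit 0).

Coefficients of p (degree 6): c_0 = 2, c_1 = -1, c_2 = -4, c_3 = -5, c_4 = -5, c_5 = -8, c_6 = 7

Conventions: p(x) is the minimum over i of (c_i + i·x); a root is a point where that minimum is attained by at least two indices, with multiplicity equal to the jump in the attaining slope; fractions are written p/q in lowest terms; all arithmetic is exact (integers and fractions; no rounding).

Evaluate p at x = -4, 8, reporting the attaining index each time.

p(-4) = min(2+0·(-4)=2, -1+1·(-4)=-5, -4+2·(-4)=-12, -5+3·(-4)=-17, -5+4·(-4)=-21, -8+5·(-4)=-28, 7+6·(-4)=-17) = -28 (attained by i=5)
p(8) = min(2+0·8=2, -1+1·8=7, -4+2·8=12, -5+3·8=19, -5+4·8=27, -8+5·8=32, 7+6·8=55) = 2 (attained by i=0)
Answer: p(-4) = -28; p(8) = 2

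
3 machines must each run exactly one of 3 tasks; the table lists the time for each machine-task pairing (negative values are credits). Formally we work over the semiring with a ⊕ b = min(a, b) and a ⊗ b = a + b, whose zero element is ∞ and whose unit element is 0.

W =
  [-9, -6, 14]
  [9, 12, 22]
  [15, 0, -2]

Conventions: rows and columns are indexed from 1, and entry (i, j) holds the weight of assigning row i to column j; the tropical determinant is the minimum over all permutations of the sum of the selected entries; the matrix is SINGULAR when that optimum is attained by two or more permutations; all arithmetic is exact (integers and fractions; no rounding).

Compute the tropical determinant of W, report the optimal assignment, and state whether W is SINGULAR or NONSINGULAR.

σ = (1, 2, 3): (-9) + 12 + (-2) = 1
σ = (1, 3, 2): (-9) + 22 + 0 = 13
σ = (2, 1, 3): (-6) + 9 + (-2) = 1
σ = (2, 3, 1): (-6) + 22 + 15 = 31
σ = (3, 1, 2): 14 + 9 + 0 = 23
σ = (3, 2, 1): 14 + 12 + 15 = 41
Optimal value attained by: σ = (1, 2, 3).
Answer: det⊕(W) = 1; verdict: SINGULAR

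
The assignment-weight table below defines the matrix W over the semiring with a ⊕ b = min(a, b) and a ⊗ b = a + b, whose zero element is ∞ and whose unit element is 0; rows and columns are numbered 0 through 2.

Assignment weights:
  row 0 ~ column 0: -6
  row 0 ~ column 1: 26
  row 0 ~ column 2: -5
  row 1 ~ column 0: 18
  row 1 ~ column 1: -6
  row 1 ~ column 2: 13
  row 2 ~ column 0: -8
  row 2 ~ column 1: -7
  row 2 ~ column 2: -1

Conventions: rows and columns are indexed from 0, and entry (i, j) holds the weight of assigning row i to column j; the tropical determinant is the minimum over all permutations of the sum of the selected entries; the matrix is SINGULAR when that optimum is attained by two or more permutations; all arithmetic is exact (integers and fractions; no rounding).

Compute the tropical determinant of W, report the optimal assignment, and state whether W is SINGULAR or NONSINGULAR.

σ = (0, 1, 2): (-6) + (-6) + (-1) = -13
σ = (0, 2, 1): (-6) + 13 + (-7) = 0
σ = (1, 0, 2): 26 + 18 + (-1) = 43
σ = (1, 2, 0): 26 + 13 + (-8) = 31
σ = (2, 0, 1): (-5) + 18 + (-7) = 6
σ = (2, 1, 0): (-5) + (-6) + (-8) = -19
Optimal value attained by: σ = (2, 1, 0).
Answer: det⊕(W) = -19; verdict: NONSINGULAR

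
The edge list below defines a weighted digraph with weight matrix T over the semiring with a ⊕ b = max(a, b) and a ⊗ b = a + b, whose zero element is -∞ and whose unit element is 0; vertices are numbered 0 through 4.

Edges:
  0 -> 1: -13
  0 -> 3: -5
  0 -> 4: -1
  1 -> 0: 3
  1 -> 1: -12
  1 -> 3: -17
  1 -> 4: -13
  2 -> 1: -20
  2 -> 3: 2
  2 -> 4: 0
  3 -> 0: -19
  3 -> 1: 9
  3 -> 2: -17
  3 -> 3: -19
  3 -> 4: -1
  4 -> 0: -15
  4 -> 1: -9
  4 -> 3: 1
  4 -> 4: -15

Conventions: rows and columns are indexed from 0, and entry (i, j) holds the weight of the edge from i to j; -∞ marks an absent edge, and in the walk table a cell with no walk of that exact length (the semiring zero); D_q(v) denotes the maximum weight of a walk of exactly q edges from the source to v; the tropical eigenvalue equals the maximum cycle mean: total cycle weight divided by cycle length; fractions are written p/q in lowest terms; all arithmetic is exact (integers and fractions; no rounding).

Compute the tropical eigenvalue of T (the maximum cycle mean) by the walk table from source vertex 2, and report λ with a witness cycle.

q=0: [-∞, -∞, 0, -∞, -∞]
q=1: [-∞, -20, -∞, 2, 0]
q=2: [-15, 11, -15, 1, 1]
q=3: [14, 10, -16, 2, 0]
q=4: [13, 11, -15, 9, 13]
q=5: [14, 18, -8, 14, 12]
Optimal cycle mean attained by: cycle 0->4->3->1->0, total (-1) + 1 + 9 + 3, length 4.
Answer: λ = 3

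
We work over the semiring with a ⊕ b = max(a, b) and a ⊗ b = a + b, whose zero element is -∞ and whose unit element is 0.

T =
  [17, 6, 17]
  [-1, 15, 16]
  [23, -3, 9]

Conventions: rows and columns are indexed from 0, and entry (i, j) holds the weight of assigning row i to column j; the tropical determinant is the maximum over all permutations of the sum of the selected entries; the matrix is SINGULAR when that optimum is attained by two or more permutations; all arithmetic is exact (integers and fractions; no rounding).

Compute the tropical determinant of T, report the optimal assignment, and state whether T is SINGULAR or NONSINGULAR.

σ = (0, 1, 2): 17 + 15 + 9 = 41
σ = (0, 2, 1): 17 + 16 + (-3) = 30
σ = (1, 0, 2): 6 + (-1) + 9 = 14
σ = (1, 2, 0): 6 + 16 + 23 = 45
σ = (2, 0, 1): 17 + (-1) + (-3) = 13
σ = (2, 1, 0): 17 + 15 + 23 = 55
Optimal value attained by: σ = (2, 1, 0).
Answer: det⊕(T) = 55; verdict: NONSINGULAR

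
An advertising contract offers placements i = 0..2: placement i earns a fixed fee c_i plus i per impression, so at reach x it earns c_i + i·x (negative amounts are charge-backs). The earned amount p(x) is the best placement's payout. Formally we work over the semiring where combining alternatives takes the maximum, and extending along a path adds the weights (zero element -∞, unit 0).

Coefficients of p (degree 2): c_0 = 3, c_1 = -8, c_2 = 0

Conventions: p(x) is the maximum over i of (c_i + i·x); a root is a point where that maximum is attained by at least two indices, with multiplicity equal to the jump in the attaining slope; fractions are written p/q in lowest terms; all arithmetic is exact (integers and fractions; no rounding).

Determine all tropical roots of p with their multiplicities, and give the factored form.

hull edge (i=0, c=3) to (i=2, c=0): slope -3/2, span 2
Factored form: p(x) = 0 ⊗ (x ⊕ 3/2) ⊗ (x ⊕ 3/2)
Answer: roots = 3/2 (mult 2)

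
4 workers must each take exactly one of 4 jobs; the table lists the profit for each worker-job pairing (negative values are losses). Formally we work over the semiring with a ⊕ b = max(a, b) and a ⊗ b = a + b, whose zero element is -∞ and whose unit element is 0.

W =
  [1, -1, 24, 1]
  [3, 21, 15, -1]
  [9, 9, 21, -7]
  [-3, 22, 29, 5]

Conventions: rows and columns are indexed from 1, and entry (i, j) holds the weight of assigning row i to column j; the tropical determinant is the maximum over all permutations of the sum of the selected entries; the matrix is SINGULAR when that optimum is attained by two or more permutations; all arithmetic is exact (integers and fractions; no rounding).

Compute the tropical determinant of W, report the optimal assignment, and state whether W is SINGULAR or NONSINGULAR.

σ = (1, 2, 3, 4): 1 + 21 + 21 + 5 = 48
σ = (1, 2, 4, 3): 1 + 21 + (-7) + 29 = 44
σ = (1, 3, 2, 4): 1 + 15 + 9 + 5 = 30
σ = (1, 3, 4, 2): 1 + 15 + (-7) + 22 = 31
σ = (1, 4, 2, 3): 1 + (-1) + 9 + 29 = 38
σ = (1, 4, 3, 2): 1 + (-1) + 21 + 22 = 43
σ = (2, 1, 3, 4): (-1) + 3 + 21 + 5 = 28
σ = (2, 1, 4, 3): (-1) + 3 + (-7) + 29 = 24
σ = (2, 3, 1, 4): (-1) + 15 + 9 + 5 = 28
σ = (2, 3, 4, 1): (-1) + 15 + (-7) + (-3) = 4
σ = (2, 4, 1, 3): (-1) + (-1) + 9 + 29 = 36
σ = (2, 4, 3, 1): (-1) + (-1) + 21 + (-3) = 16
σ = (3, 1, 2, 4): 24 + 3 + 9 + 5 = 41
σ = (3, 1, 4, 2): 24 + 3 + (-7) + 22 = 42
σ = (3, 2, 1, 4): 24 + 21 + 9 + 5 = 59
σ = (3, 2, 4, 1): 24 + 21 + (-7) + (-3) = 35
σ = (3, 4, 1, 2): 24 + (-1) + 9 + 22 = 54
σ = (3, 4, 2, 1): 24 + (-1) + 9 + (-3) = 29
σ = (4, 1, 2, 3): 1 + 3 + 9 + 29 = 42
σ = (4, 1, 3, 2): 1 + 3 + 21 + 22 = 47
σ = (4, 2, 1, 3): 1 + 21 + 9 + 29 = 60
σ = (4, 2, 3, 1): 1 + 21 + 21 + (-3) = 40
σ = (4, 3, 1, 2): 1 + 15 + 9 + 22 = 47
σ = (4, 3, 2, 1): 1 + 15 + 9 + (-3) = 22
Optimal value attained by: σ = (4, 2, 1, 3).
Answer: det⊕(W) = 60; verdict: NONSINGULAR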